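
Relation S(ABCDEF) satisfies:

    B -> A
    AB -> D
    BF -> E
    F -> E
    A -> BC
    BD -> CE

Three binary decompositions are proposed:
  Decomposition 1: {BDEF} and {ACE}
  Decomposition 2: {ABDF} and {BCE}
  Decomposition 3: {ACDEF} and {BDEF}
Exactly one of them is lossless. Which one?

Decomposition 1: common = {E}, closure = {E} → lossy.
Decomposition 2: common = {B}, closure = {ABCDE} → lossless.
Decomposition 3: common = {DEF}, closure = {DEF} → lossy.

Decomposition 2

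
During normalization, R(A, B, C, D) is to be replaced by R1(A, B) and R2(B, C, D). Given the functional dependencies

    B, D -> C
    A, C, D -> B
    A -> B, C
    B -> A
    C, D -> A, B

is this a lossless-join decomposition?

Common attributes: R1 ∩ R2 = {B}.
Closure of {B}: B → A applies, adding A; A → B, C applies, adding C. So (B)⁺ = {A, B, C}.
This closure contains every attribute of R1, so R1 ∩ R2 → R1. The join is lossless.

Yes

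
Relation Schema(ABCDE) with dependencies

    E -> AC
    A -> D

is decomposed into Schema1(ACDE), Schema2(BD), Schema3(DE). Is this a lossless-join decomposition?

No

Chase test. Columns are ABCDE; row i has aⱼ where attribute j ∈ Schemai, else bᵢⱼ.
Initial tableau (one row per fragment):
  row 1: a1 b12 a3 a4 a5
  row 2: b21 a2 b23 a4 b25
  row 3: b31 b32 b33 a4 a5
Rows 1 and 3 agree on E; apply E→AC and equate their AC entries.
No row becomes fully distinguished — the join is lossy.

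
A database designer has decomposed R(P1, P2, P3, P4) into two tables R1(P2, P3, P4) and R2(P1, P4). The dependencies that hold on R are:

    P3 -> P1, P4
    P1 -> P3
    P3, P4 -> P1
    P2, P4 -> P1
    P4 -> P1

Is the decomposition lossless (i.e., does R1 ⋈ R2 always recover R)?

Yes

Common attributes: R1 ∩ R2 = {P4}.
Closure of {P4}: P4 → P1 applies, adding P1; P1 → P3 applies, adding P3. So (P4)⁺ = {P1, P3, P4}.
This closure contains every attribute of R2, so R1 ∩ R2 → R2. The join is lossless.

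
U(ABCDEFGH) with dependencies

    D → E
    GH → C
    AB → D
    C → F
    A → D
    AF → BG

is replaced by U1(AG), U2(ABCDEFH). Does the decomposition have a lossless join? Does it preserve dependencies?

Lossless test: (A)⁺ = {ADE}, which is a superkey of neither fragment — lossy.
Dependency preservation: the restricted closure of {GH} across the fragments never reaches {C}, so GH → C cannot be enforced without a join — not preserved.

lossy and not dependency-preserving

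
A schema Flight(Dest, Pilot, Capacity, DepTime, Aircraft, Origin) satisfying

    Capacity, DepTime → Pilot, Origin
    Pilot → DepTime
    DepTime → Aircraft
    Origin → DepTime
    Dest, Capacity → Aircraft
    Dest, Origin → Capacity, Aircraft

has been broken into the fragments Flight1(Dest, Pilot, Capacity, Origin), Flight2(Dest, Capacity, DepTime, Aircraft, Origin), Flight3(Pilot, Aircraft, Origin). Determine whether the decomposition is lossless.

Yes

Chase test. Columns are Dest, Pilot, Capacity, DepTime, Aircraft, Origin; row i has aⱼ where attribute j ∈ Flighti, else bᵢⱼ.
Initial tableau (one row per fragment):
  row 1: a1 a2 a3 b14 b15 a6
  row 2: a1 b22 a3 a4 a5 a6
  row 3: b31 a2 b33 b34 a5 a6
Rows 1 and 3 agree on Pilot; apply Pilot→DepTime and equate their DepTime entries.
Rows 1 and 3 agree on DepTime; apply DepTime→Aircraft and equate their Aircraft entries.
Rows 1 and 2 agree on Origin; apply Origin→DepTime and equate their DepTime entries.
Rows 1 and 2 agree on Capacity, DepTime; apply Capacity, DepTime→Pilot, Origin and equate their Pilot, Origin entries.
Row 1 is now all distinguished symbols — the join is lossless.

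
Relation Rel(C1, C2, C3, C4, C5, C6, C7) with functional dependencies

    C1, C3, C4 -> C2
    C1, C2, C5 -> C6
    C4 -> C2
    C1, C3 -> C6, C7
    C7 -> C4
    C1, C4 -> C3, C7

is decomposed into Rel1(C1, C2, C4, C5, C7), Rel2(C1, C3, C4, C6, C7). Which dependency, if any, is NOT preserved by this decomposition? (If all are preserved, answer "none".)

C1, C2, C5 -> C6

Check C1, C2, C5 → C6: no single fragment contains all of {C1, C2, C5, C6}, and the restricted closure of {C1, C2, C5} across the fragments never reaches {C6}.
C1, C3, C4 → C2 is preserved.
C4 → C2 is preserved.
C1, C3 → C6, C7 is preserved.
C7 → C4 is preserved.
C1, C4 → C3, C7 is preserved.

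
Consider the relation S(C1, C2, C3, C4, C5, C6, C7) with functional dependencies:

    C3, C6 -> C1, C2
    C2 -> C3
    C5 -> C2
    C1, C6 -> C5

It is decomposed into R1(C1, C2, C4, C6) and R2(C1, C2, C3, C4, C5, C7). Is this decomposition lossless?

Common attributes: R1 ∩ R2 = {C1, C2, C4}.
Closure of {C1, C2, C4}: C2 → C3 applies, adding C3. So (C1, C2, C4)⁺ = {C1, C2, C3, C4}.
The closure contains neither all of R1 = {C1, C2, C4, C6} nor all of R2 = {C1, C2, C3, C4, C5, C7}, so the common attributes are not a superkey of either fragment. The join is lossy.

No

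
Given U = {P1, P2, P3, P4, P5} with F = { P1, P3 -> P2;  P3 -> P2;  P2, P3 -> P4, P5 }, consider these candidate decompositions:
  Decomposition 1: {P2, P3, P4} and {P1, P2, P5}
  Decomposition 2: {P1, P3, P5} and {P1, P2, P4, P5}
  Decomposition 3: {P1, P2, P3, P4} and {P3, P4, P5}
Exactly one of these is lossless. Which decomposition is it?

Decomposition 1: common = {P2}, closure = {P2} → lossy.
Decomposition 2: common = {P1, P5}, closure = {P1, P5} → lossy.
Decomposition 3: common = {P3, P4}, closure = {P2, P3, P4, P5} → lossless.

Decomposition 3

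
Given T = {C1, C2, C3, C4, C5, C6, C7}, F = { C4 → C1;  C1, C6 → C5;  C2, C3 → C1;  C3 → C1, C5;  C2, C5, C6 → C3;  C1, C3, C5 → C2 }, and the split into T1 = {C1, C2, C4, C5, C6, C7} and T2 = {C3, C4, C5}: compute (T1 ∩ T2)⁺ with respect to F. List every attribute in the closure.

T1 ∩ T2 = {C4, C5}.
C4 → C1 applies, adding C1
Closure: {C1, C4, C5}.

C1, C4, C5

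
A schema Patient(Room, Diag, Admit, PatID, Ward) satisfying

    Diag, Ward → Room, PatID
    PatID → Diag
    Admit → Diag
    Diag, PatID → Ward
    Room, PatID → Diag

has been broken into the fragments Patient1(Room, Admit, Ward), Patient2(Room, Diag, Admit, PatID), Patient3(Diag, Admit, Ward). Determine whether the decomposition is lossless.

Chase test. Columns are Room, Diag, Admit, PatID, Ward; row i has aⱼ where attribute j ∈ Patienti, else bᵢⱼ.
Initial tableau (one row per fragment):
  row 1: a1 b12 a3 b14 a5
  row 2: a1 a2 a3 a4 b25
  row 3: b31 a2 a3 b34 a5
Rows 1 and 2 agree on Admit; apply Admit→Diag and equate their Diag entries.
Rows 1 and 3 agree on Diag, Ward; apply Diag, Ward→Room, PatID and equate their Room, PatID entries.
No row becomes fully distinguished — the join is lossy.

No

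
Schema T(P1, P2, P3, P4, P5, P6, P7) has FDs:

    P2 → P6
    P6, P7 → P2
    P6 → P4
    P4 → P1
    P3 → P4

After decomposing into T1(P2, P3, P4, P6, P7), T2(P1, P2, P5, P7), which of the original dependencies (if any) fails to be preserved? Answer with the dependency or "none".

P4 → P1

Check P4 → P1: no single fragment contains all of {P1, P4}, and the restricted closure of {P4} across the fragments never reaches {P1}.
P2 → P6 is preserved.
P6, P7 → P2 is preserved.
P6 → P4 is preserved.
P3 → P4 is preserved.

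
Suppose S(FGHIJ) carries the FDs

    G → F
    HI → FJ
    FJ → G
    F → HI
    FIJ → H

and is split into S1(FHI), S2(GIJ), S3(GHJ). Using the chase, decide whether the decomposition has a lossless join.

Yes

Chase test. Columns are FGHIJ; row i has aⱼ where attribute j ∈ Si, else bᵢⱼ.
Initial tableau (one row per fragment):
  row 1: a1 b12 a3 a4 b15
  row 2: b21 a2 b23 a4 a5
  row 3: b31 a2 a3 b34 a5
Rows 2 and 3 agree on G; apply G→F and equate their F entries.
Rows 2 and 3 agree on F; apply F→HI and equate their HI entries.
Rows 1 and 2 agree on HI; apply HI→FJ and equate their FJ entries.
Rows 1 and 2 agree on FJ; apply FJ→G and equate their G entries.
Row 1 is now all distinguished symbols — the join is lossless.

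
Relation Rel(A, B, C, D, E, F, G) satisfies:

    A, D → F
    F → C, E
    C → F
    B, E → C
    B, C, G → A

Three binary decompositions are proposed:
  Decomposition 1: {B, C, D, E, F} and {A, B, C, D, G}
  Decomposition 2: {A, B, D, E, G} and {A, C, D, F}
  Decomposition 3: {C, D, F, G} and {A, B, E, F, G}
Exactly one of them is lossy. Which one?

Decomposition 3

Decomposition 1: common = {B, C, D}, closure = {B, C, D, E, F} → lossless.
Decomposition 2: common = {A, D}, closure = {A, C, D, E, F} → lossless.
Decomposition 3: common = {F, G}, closure = {C, E, F, G} → lossy.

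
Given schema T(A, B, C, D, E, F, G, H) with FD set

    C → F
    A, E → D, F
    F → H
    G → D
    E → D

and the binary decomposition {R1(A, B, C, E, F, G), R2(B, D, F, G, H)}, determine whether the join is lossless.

Common attributes: R1 ∩ R2 = {B, F, G}.
Closure of {B, F, G}: F → H applies, adding H; G → D applies, adding D. So (B, F, G)⁺ = {B, D, F, G, H}.
This closure contains every attribute of R2, so R1 ∩ R2 → R2. The join is lossless.

Yes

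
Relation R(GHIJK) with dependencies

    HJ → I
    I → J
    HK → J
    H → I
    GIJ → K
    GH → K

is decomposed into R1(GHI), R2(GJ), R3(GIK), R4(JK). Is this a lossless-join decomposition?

Chase test. Columns are GHIJK; row i has aⱼ where attribute j ∈ Ri, else bᵢⱼ.
Initial tableau (one row per fragment):
  row 1: a1 a2 a3 b14 b15
  row 2: a1 b22 b23 a4 b25
  row 3: a1 b32 a3 b34 a5
  row 4: b41 b42 b43 a4 a5
Rows 1 and 3 agree on I; apply I→J and equate their J entries.
Rows 1 and 3 agree on GIJ; apply GIJ→K and equate their K entries.
No row becomes fully distinguished — the join is lossy.

No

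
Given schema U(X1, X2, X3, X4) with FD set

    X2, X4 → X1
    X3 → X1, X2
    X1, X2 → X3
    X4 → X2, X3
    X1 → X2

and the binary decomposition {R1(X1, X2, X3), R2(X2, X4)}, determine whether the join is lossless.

No

Common attributes: R1 ∩ R2 = {X2}.
No dependency enlarges {X2}, so (X2)⁺ = {X2}.
The closure contains neither all of R1 = {X1, X2, X3} nor all of R2 = {X2, X4}, so the common attributes are not a superkey of either fragment. The join is lossy.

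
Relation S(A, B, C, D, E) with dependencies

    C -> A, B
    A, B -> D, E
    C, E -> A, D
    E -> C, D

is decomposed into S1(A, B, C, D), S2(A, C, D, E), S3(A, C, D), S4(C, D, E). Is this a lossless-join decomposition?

Chase test. Columns are A, B, C, D, E; row i has aⱼ where attribute j ∈ Si, else bᵢⱼ.
Initial tableau (one row per fragment):
  row 1: a1 a2 a3 a4 b15
  row 2: a1 b22 a3 a4 a5
  row 3: a1 b32 a3 a4 b35
  row 4: b41 b42 a3 a4 a5
Rows 1 and 2 agree on C; apply C→A, B and equate their A, B entries.
Rows 1 and 3 agree on C; apply C→A, B and equate their A, B entries.
Rows 1 and 4 agree on C; apply C→A, B and equate their A, B entries.
Rows 1 and 2 agree on A, B; apply A, B→D, E and equate their D, E entries.
Rows 1 and 3 agree on A, B; apply A, B→D, E and equate their D, E entries.
Row 1 is now all distinguished symbols — the join is lossless.

Yes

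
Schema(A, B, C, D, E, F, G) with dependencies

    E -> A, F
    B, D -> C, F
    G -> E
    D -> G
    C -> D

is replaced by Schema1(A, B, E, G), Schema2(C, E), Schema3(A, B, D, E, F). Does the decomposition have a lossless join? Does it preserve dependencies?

lossy and not dependency-preserving

Lossless test (chase): Rows 1 and 2 agree on E; apply E→A, F and equate their A, F entries. Rows 1 and 3 agree on E; apply E→A, F and equate their A, F entries. No row becomes fully distinguished — the join is lossy.
Dependency preservation: the restricted closure of {B, D} across the fragments never reaches {C, F}, so B, D → C, F cannot be enforced without a join — not preserved.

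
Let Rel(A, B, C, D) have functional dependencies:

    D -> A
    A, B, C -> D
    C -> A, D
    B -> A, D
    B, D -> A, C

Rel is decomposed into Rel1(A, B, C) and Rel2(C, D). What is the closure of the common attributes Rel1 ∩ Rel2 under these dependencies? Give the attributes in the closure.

Rel1 ∩ Rel2 = {C}.
C → A, D applies, adding A, D
Closure: {A, C, D}.

A, C, D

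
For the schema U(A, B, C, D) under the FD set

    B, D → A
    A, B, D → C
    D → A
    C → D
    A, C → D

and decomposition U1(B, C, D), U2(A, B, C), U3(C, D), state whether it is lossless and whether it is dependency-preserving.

Lossless test (chase): Rows 1 and 3 agree on D; apply D→A and equate their A entries. Rows 1 and 2 agree on C; apply C→D and equate their D entries. Rows 1 and 2 agree on B, D; apply B, D→A and equate their A entries. Row 1 is now all distinguished symbols — the join is lossless.
Dependency preservation: the restricted closure of {D} across the fragments never reaches {A}, so D → A cannot be enforced without a join — not preserved.

lossless but not dependency-preserving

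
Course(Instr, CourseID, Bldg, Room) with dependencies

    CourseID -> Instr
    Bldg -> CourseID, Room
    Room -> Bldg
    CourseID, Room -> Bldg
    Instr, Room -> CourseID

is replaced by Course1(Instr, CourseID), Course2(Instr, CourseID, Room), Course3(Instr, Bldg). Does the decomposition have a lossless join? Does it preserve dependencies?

lossy and not dependency-preserving

Lossless test (chase): applying each FD to every pair of rows produces no changes in the tableau, so no row becomes fully distinguished — the join is lossy.
Dependency preservation: the restricted closure of {Bldg} across the fragments never reaches {CourseID, Room}, so Bldg → CourseID, Room cannot be enforced without a join — not preserved.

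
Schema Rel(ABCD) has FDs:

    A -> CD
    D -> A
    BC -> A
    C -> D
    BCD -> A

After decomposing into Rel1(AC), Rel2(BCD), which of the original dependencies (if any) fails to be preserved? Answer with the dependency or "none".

none

A → CD: restricted closure across fragments reaches CD.
D → A: restricted closure across fragments reaches A.
BC → A: restricted closure across fragments reaches A.
C → D lies within Rel2.
BCD → A: restricted closure across fragments reaches A.
Every dependency is enforceable on the fragments, so the decomposition is dependency-preserving.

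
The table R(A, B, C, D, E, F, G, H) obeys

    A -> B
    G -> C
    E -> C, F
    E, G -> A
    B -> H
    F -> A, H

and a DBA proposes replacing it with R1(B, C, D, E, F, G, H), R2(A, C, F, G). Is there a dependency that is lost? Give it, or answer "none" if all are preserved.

Check A → B: no single fragment contains all of {A, B}, and the restricted closure of {A} across the fragments never reaches {B}.
G → C is preserved.
E → C, F is preserved.
E, G → A is preserved.
B → H is preserved.
F → A, H is preserved.

A -> B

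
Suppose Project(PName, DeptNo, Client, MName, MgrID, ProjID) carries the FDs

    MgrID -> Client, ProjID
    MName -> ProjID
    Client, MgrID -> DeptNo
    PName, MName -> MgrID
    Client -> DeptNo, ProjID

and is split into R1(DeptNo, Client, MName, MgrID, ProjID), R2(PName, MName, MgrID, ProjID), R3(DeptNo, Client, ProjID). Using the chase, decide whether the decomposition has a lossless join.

Yes

Chase test. Columns are PName, DeptNo, Client, MName, MgrID, ProjID; row i has aⱼ where attribute j ∈ Ri, else bᵢⱼ.
Initial tableau (one row per fragment):
  row 1: b11 a2 a3 a4 a5 a6
  row 2: a1 b22 b23 a4 a5 a6
  row 3: b31 a2 a3 b34 b35 a6
Rows 1 and 2 agree on MgrID; apply MgrID→Client, ProjID and equate their Client, ProjID entries.
Rows 1 and 2 agree on Client, MgrID; apply Client, MgrID→DeptNo and equate their DeptNo entries.
Row 2 is now all distinguished symbols — the join is lossless.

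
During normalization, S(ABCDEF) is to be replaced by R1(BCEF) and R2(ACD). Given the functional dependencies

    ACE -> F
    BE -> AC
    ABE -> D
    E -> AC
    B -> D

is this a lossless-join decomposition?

No

Common attributes: R1 ∩ R2 = {C}.
No dependency enlarges {C}, so (C)⁺ = {C}.
The closure contains neither all of R1 = {BCEF} nor all of R2 = {ACD}, so the common attributes are not a superkey of either fragment. The join is lossy.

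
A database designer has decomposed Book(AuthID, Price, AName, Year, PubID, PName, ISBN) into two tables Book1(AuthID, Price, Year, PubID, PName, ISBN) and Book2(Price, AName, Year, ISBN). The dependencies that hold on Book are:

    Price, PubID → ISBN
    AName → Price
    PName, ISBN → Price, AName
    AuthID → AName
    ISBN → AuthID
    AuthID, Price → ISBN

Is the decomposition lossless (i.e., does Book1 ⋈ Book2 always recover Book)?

Yes

Common attributes: Book1 ∩ Book2 = {Price, Year, ISBN}.
Closure of {Price, Year, ISBN}: ISBN → AuthID applies, adding AuthID; AuthID → AName applies, adding AName. So (Price, Year, ISBN)⁺ = {AuthID, Price, AName, Year, ISBN}.
This closure contains every attribute of Book2, so Book1 ∩ Book2 → Book2. The join is lossless.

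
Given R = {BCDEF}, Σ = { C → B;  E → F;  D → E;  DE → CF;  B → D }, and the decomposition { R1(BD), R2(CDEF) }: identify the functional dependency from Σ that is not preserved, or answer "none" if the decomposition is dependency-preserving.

none

C → B: restricted closure across fragments reaches B.
E → F lies within R2.
D → E lies within R2.
DE → CF lies within R2.
B → D lies within R1.
Every dependency is enforceable on the fragments, so the decomposition is dependency-preserving.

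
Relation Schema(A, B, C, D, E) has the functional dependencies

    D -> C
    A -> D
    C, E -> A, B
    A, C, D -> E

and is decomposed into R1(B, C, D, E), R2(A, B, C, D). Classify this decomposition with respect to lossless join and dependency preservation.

Lossless test: (B, C, D)⁺ = {B, C, D}, which is a superkey of neither fragment — lossy.
Dependency preservation: the restricted closure of {C, E} across the fragments never reaches {A, B}, so C, E → A, B cannot be enforced without a join — not preserved.

lossy and not dependency-preserving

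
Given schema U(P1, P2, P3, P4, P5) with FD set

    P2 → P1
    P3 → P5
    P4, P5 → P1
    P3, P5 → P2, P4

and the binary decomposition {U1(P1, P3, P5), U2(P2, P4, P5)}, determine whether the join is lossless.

Common attributes: U1 ∩ U2 = {P5}.
No dependency enlarges {P5}, so (P5)⁺ = {P5}.
The closure contains neither all of U1 = {P1, P3, P5} nor all of U2 = {P2, P4, P5}, so the common attributes are not a superkey of either fragment. The join is lossy.

No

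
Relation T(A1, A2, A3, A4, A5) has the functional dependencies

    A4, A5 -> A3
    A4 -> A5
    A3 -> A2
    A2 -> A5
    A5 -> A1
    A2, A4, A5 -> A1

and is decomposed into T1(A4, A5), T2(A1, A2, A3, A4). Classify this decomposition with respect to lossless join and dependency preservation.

lossless but not dependency-preserving

Lossless test: (A4)⁺ = {A1, A2, A3, A4, A5}, which contains all of one fragment — lossless.
Dependency preservation: the restricted closure of {A2} across the fragments never reaches {A5}, so A2 → A5 cannot be enforced without a join — not preserved.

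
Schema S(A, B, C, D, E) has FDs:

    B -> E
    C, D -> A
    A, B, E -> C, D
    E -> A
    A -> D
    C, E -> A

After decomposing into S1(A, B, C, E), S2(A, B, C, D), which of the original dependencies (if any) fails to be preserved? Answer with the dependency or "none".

B → E lies within S1.
C, D → A lies within S2.
A, B, E → C, D: restricted closure across fragments reaches C, D.
E → A lies within S1.
A → D lies within S2.
C, E → A lies within S1.
Every dependency is enforceable on the fragments, so the decomposition is dependency-preserving.

none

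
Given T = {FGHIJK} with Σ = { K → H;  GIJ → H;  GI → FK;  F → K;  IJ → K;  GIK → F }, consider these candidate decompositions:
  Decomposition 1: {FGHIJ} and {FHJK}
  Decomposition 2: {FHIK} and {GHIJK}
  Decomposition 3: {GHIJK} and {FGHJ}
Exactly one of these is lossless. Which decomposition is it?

Decomposition 1: common = {FHJ}, closure = {FHJK} → lossless.
Decomposition 2: common = {HIK}, closure = {HIK} → lossy.
Decomposition 3: common = {GHJ}, closure = {GHJ} → lossy.

Decomposition 1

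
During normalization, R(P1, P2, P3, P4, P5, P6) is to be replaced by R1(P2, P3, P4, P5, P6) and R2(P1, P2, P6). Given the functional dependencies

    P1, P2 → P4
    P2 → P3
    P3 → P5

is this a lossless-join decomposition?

Common attributes: R1 ∩ R2 = {P2, P6}.
Closure of {P2, P6}: P2 → P3 applies, adding P3; P3 → P5 applies, adding P5. So (P2, P6)⁺ = {P2, P3, P5, P6}.
The closure contains neither all of R1 = {P2, P3, P4, P5, P6} nor all of R2 = {P1, P2, P6}, so the common attributes are not a superkey of either fragment. The join is lossy.

No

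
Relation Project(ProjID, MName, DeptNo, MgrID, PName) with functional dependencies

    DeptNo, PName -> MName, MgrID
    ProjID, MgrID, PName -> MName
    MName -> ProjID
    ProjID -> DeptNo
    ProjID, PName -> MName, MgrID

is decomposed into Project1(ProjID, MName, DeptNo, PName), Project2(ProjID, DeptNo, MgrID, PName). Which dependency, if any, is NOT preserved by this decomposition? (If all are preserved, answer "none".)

none

DeptNo, PName → MName, MgrID: restricted closure across fragments reaches MName, MgrID.
ProjID, MgrID, PName → MName: restricted closure across fragments reaches MName.
MName → ProjID lies within Project1.
ProjID → DeptNo lies within Project1.
ProjID, PName → MName, MgrID: restricted closure across fragments reaches MName, MgrID.
Every dependency is enforceable on the fragments, so the decomposition is dependency-preserving.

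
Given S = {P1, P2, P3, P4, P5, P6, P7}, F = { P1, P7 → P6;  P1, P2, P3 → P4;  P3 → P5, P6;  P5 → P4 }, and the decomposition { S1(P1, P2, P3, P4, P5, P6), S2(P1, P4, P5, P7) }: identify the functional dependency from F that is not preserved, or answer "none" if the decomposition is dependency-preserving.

Check P1, P7 → P6: no single fragment contains all of {P1, P6, P7}, and the restricted closure of {P1, P7} across the fragments never reaches {P6}.
P1, P2, P3 → P4 is preserved.
P3 → P5, P6 is preserved.
P5 → P4 is preserved.

P1, P7 → P6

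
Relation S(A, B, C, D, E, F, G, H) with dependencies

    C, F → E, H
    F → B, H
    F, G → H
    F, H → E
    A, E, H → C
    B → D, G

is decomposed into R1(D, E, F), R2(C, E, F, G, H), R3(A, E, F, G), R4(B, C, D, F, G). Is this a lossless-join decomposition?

No

Chase test. Columns are A, B, C, D, E, F, G, H; row i has aⱼ where attribute j ∈ Ri, else bᵢⱼ.
Initial tableau (one row per fragment):
  row 1: b11 b12 b13 a4 a5 a6 b17 b18
  row 2: b21 b22 a3 b24 a5 a6 a7 a8
  row 3: a1 b32 b33 b34 a5 a6 a7 b38
  row 4: b41 a2 a3 a4 b45 a6 a7 b48
Rows 2 and 4 agree on C, F; apply C, F→E, H and equate their E, H entries.
Rows 1 and 2 agree on F; apply F→B, H and equate their B, H entries.
Rows 1 and 3 agree on F; apply F→B, H and equate their B, H entries.
Rows 1 and 4 agree on F; apply F→B, H and equate their B, H entries.
Rows 1 and 2 agree on B; apply B→D, G and equate their D, G entries.
Rows 1 and 3 agree on B; apply B→D, G and equate their D, G entries.
No row becomes fully distinguished — the join is lossy.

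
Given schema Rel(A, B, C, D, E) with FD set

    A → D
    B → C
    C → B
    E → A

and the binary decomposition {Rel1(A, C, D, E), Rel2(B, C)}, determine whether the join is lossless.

Common attributes: Rel1 ∩ Rel2 = {C}.
Closure of {C}: C → B applies, adding B. So (C)⁺ = {B, C}.
This closure contains every attribute of Rel2, so Rel1 ∩ Rel2 → Rel2. The join is lossless.

Yes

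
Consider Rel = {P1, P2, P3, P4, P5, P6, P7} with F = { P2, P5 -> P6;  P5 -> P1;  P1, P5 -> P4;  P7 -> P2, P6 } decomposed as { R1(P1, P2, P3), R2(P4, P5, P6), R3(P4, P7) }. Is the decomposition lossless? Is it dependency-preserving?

Lossless test (chase): applying each FD to every pair of rows produces no changes in the tableau, so no row becomes fully distinguished — the join is lossy.
Dependency preservation: the restricted closure of {P2, P5} across the fragments never reaches {P6}, so P2, P5 → P6 cannot be enforced without a join — not preserved.

lossy and not dependency-preserving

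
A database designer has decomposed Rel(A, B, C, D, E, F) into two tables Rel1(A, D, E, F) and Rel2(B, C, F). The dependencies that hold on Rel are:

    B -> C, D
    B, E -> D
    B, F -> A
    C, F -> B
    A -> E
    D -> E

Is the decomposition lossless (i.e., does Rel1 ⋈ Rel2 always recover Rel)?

Common attributes: Rel1 ∩ Rel2 = {F}.
No dependency enlarges {F}, so (F)⁺ = {F}.
The closure contains neither all of Rel1 = {A, D, E, F} nor all of Rel2 = {B, C, F}, so the common attributes are not a superkey of either fragment. The join is lossy.

No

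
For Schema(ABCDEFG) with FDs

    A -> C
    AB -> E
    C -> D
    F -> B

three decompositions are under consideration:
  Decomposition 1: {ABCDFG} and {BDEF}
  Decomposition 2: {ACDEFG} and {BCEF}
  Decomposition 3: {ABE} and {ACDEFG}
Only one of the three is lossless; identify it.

Decomposition 1: common = {BDF}, closure = {BDF} → lossy.
Decomposition 2: common = {CEF}, closure = {BCDEF} → lossless.
Decomposition 3: common = {AE}, closure = {ACDE} → lossy.

Decomposition 2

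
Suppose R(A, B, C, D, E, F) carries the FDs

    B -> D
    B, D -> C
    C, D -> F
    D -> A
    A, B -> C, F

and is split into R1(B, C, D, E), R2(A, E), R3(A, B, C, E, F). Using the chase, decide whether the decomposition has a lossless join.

Yes

Chase test. Columns are A, B, C, D, E, F; row i has aⱼ where attribute j ∈ Ri, else bᵢⱼ.
Initial tableau (one row per fragment):
  row 1: b11 a2 a3 a4 a5 b16
  row 2: a1 b22 b23 b24 a5 b26
  row 3: a1 a2 a3 b34 a5 a6
Rows 1 and 3 agree on B; apply B→D and equate their D entries.
Rows 1 and 3 agree on C, D; apply C, D→F and equate their F entries.
Rows 1 and 3 agree on D; apply D→A and equate their A entries.
Row 1 is now all distinguished symbols — the join is lossless.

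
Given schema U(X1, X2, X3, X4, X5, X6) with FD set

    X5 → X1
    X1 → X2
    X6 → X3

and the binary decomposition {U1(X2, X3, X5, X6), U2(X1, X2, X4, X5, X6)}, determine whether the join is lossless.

Yes

Common attributes: U1 ∩ U2 = {X2, X5, X6}.
Closure of {X2, X5, X6}: X5 → X1 applies, adding X1; X6 → X3 applies, adding X3. So (X2, X5, X6)⁺ = {X1, X2, X3, X5, X6}.
This closure contains every attribute of U1, so U1 ∩ U2 → U1. The join is lossless.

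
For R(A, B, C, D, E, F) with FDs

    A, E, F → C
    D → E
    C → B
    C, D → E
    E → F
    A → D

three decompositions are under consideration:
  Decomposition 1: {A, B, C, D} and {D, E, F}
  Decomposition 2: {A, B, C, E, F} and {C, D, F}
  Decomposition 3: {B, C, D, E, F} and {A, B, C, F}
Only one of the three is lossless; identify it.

Decomposition 1: common = {D}, closure = {D, E, F} → lossless.
Decomposition 2: common = {C, F}, closure = {B, C, F} → lossy.
Decomposition 3: common = {B, C, F}, closure = {B, C, F} → lossy.

Decomposition 1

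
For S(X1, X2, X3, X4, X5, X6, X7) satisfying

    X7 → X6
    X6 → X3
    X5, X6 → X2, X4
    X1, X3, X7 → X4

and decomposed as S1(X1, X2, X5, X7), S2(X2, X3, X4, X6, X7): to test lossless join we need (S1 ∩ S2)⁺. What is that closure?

X2, X3, X6, X7

S1 ∩ S2 = {X2, X7}.
X7 → X6 applies, adding X6
X6 → X3 applies, adding X3
Closure: {X2, X3, X6, X7}.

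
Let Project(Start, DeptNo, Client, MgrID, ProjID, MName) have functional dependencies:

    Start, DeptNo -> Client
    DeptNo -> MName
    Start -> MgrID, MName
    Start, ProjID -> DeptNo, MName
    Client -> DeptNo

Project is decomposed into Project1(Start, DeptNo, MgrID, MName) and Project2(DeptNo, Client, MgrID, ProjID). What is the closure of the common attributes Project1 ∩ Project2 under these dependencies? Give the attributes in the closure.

DeptNo, MgrID, MName

Project1 ∩ Project2 = {DeptNo, MgrID}.
DeptNo → MName applies, adding MName
Closure: {DeptNo, MgrID, MName}.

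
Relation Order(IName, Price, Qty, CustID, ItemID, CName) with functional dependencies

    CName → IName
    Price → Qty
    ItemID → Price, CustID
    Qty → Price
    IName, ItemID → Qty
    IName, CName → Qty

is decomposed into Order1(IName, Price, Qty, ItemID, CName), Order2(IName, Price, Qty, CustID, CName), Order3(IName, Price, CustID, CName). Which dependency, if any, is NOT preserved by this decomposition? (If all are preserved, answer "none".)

Check ItemID → Price, CustID: no single fragment contains all of {Price, CustID, ItemID}, and the restricted closure of {ItemID} across the fragments never reaches {Price, CustID}.
CName → IName is preserved.
Price → Qty is preserved.
Qty → Price is preserved.
IName, ItemID → Qty is preserved.
IName, CName → Qty is preserved.

ItemID → Price, CustID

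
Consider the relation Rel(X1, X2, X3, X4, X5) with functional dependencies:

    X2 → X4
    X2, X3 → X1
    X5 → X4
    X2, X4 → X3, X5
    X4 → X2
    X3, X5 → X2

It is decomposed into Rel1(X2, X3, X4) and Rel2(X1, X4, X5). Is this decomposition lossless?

Yes

Common attributes: Rel1 ∩ Rel2 = {X4}.
Closure of {X4}: X4 → X2 applies, adding X2; X2, X4 → X3, X5 applies, adding X3, X5; X2, X3 → X1 applies, adding X1. So (X4)⁺ = {X1, X2, X3, X4, X5}.
This closure contains every attribute of Rel1, so Rel1 ∩ Rel2 → Rel1. The join is lossless.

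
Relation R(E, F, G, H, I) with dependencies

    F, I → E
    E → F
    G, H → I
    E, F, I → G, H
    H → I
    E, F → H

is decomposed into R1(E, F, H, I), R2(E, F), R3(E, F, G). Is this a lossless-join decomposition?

Chase test. Columns are E, F, G, H, I; row i has aⱼ where attribute j ∈ Ri, else bᵢⱼ.
Initial tableau (one row per fragment):
  row 1: a1 a2 b13 a4 a5
  row 2: a1 a2 b23 b24 b25
  row 3: a1 a2 a3 b34 b35
Rows 1 and 2 agree on E, F; apply E, F→H and equate their H entries.
Rows 1 and 3 agree on E, F; apply E, F→H and equate their H entries.
Rows 1 and 2 agree on H; apply H→I and equate their I entries.
Rows 1 and 3 agree on H; apply H→I and equate their I entries.
Rows 1 and 2 agree on E, F, I; apply E, F, I→G, H and equate their G, H entries.
Rows 1 and 3 agree on E, F, I; apply E, F, I→G, H and equate their G, H entries.
Row 1 is now all distinguished symbols — the join is lossless.

Yes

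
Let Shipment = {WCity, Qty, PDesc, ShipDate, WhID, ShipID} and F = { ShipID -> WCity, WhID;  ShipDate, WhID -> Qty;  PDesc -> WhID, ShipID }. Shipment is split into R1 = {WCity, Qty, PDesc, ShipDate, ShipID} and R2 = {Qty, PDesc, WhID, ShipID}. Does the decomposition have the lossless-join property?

Yes

Common attributes: R1 ∩ R2 = {Qty, PDesc, ShipID}.
Closure of {Qty, PDesc, ShipID}: ShipID → WCity, WhID applies, adding WCity, WhID. So (Qty, PDesc, ShipID)⁺ = {WCity, Qty, PDesc, WhID, ShipID}.
This closure contains every attribute of R2, so R1 ∩ R2 → R2. The join is lossless.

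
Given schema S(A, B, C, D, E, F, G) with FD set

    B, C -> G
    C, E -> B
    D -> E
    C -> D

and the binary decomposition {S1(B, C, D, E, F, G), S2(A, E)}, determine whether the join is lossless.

Common attributes: S1 ∩ S2 = {E}.
No dependency enlarges {E}, so (E)⁺ = {E}.
The closure contains neither all of S1 = {B, C, D, E, F, G} nor all of S2 = {A, E}, so the common attributes are not a superkey of either fragment. The join is lossy.

No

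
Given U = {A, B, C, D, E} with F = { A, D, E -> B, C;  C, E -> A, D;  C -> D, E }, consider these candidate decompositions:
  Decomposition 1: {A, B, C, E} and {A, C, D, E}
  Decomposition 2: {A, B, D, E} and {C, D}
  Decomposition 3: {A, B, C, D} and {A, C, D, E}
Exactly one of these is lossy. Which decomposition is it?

Decomposition 1: common = {A, C, E}, closure = {A, B, C, D, E} → lossless.
Decomposition 2: common = {D}, closure = {D} → lossy.
Decomposition 3: common = {A, C, D}, closure = {A, B, C, D, E} → lossless.

Decomposition 2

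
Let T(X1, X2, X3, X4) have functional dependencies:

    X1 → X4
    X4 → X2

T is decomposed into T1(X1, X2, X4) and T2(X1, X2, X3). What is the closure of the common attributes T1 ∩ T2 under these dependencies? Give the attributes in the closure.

X1, X2, X4

T1 ∩ T2 = {X1, X2}.
X1 → X4 applies, adding X4
Closure: {X1, X2, X4}.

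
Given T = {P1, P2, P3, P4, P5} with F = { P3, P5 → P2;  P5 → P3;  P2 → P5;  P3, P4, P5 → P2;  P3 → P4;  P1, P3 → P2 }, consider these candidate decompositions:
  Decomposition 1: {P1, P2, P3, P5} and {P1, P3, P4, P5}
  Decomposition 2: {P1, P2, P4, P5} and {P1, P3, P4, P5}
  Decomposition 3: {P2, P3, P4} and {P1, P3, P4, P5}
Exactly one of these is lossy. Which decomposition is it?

Decomposition 1: common = {P1, P3, P5}, closure = {P1, P2, P3, P4, P5} → lossless.
Decomposition 2: common = {P1, P4, P5}, closure = {P1, P2, P3, P4, P5} → lossless.
Decomposition 3: common = {P3, P4}, closure = {P3, P4} → lossy.

Decomposition 3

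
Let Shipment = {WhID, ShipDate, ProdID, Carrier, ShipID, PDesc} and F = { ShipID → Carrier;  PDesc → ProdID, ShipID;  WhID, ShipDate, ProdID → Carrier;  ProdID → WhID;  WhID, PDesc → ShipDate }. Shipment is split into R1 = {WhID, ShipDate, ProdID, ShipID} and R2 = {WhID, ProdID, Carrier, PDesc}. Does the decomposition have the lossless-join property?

No

Common attributes: R1 ∩ R2 = {WhID, ProdID}.
No dependency enlarges {WhID, ProdID}, so (WhID, ProdID)⁺ = {WhID, ProdID}.
The closure contains neither all of R1 = {WhID, ShipDate, ProdID, ShipID} nor all of R2 = {WhID, ProdID, Carrier, PDesc}, so the common attributes are not a superkey of either fragment. The join is lossy.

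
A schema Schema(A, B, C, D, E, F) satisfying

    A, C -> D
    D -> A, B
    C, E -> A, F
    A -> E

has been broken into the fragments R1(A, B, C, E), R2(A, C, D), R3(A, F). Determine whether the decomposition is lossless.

No

Chase test. Columns are A, B, C, D, E, F; row i has aⱼ where attribute j ∈ Ri, else bᵢⱼ.
Initial tableau (one row per fragment):
  row 1: a1 a2 a3 b14 a5 b16
  row 2: a1 b22 a3 a4 b25 b26
  row 3: a1 b32 b33 b34 b35 a6
Rows 1 and 2 agree on A, C; apply A, C→D and equate their D entries.
Rows 1 and 2 agree on D; apply D→A, B and equate their A, B entries.
Rows 1 and 2 agree on A; apply A→E and equate their E entries.
Rows 1 and 3 agree on A; apply A→E and equate their E entries.
Rows 1 and 2 agree on C, E; apply C, E→A, F and equate their A, F entries.
No row becomes fully distinguished — the join is lossy.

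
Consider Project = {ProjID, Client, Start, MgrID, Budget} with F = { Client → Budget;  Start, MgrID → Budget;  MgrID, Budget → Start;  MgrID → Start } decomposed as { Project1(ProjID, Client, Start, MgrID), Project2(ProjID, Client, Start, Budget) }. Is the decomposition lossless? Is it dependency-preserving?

lossless but not dependency-preserving

Lossless test: (ProjID, Client, Start)⁺ = {ProjID, Client, Start, Budget}, which contains all of one fragment — lossless.
Dependency preservation: the restricted closure of {Start, MgrID} across the fragments never reaches {Budget}, so Start, MgrID → Budget cannot be enforced without a join — not preserved.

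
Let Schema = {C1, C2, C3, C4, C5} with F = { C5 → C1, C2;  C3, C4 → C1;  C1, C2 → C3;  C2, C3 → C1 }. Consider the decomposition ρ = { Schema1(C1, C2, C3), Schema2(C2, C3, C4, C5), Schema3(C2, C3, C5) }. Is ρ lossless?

Yes

Chase test. Columns are C1, C2, C3, C4, C5; row i has aⱼ where attribute j ∈ Schemai, else bᵢⱼ.
Initial tableau (one row per fragment):
  row 1: a1 a2 a3 b14 b15
  row 2: b21 a2 a3 a4 a5
  row 3: b31 a2 a3 b34 a5
Rows 2 and 3 agree on C5; apply C5→C1, C2 and equate their C1, C2 entries.
Rows 1 and 2 agree on C2, C3; apply C2, C3→C1 and equate their C1 entries.
Row 2 is now all distinguished symbols — the join is lossless.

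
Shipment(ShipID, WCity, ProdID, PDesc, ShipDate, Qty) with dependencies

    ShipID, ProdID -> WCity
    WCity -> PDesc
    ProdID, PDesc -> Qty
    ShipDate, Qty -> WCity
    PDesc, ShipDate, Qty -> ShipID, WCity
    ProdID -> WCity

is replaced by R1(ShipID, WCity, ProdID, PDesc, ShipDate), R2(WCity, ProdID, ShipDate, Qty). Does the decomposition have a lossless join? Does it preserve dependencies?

Lossless test: (WCity, ProdID, ShipDate)⁺ = {ShipID, WCity, ProdID, PDesc, ShipDate, Qty}, which contains all of one fragment — lossless.
Dependency preservation: the restricted closure of {PDesc, ShipDate, Qty} across the fragments never reaches {ShipID, WCity}, so PDesc, ShipDate, Qty → ShipID, WCity cannot be enforced without a join — not preserved.

lossless but not dependency-preserving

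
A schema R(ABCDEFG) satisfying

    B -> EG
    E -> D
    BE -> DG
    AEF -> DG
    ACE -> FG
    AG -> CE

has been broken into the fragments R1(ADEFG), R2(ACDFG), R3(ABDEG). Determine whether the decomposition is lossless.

Yes

Chase test. Columns are ABCDEFG; row i has aⱼ where attribute j ∈ Ri, else bᵢⱼ.
Initial tableau (one row per fragment):
  row 1: a1 b12 b13 a4 a5 a6 a7
  row 2: a1 b22 a3 a4 b25 a6 a7
  row 3: a1 a2 b33 a4 a5 b36 a7
Rows 1 and 2 agree on AG; apply AG→CE and equate their CE entries.
Rows 1 and 3 agree on AG; apply AG→CE and equate their CE entries.
Rows 1 and 3 agree on ACE; apply ACE→FG and equate their FG entries.
Row 3 is now all distinguished symbols — the join is lossless.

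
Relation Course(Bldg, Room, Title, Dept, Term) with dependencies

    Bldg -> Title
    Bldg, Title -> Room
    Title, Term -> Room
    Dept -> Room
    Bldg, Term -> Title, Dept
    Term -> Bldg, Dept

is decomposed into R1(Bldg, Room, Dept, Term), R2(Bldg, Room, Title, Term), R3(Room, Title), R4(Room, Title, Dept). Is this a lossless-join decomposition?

Chase test. Columns are Bldg, Room, Title, Dept, Term; row i has aⱼ where attribute j ∈ Ri, else bᵢⱼ.
Initial tableau (one row per fragment):
  row 1: a1 a2 b13 a4 a5
  row 2: a1 a2 a3 b24 a5
  row 3: b31 a2 a3 b34 b35
  row 4: b41 a2 a3 a4 b45
Rows 1 and 2 agree on Bldg; apply Bldg→Title and equate their Title entries.
Rows 1 and 2 agree on Bldg, Term; apply Bldg, Term→Title, Dept and equate their Title, Dept entries.
Row 1 is now all distinguished symbols — the join is lossless.

Yes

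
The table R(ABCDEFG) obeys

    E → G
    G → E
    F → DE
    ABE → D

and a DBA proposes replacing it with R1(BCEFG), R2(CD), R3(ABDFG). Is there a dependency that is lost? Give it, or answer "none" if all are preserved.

E → G lies within R1.
G → E lies within R1.
F → DE: restricted closure across fragments reaches DE.
ABE → D: restricted closure across fragments reaches D.
Every dependency is enforceable on the fragments, so the decomposition is dependency-preserving.

none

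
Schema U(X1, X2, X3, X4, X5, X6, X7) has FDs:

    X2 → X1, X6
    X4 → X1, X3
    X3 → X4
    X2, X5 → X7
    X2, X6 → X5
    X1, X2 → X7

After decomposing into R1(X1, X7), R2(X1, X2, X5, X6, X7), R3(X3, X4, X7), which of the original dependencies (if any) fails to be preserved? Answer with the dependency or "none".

X4 → X1, X3

Check X4 → X1, X3: no single fragment contains all of {X1, X3, X4}, and the restricted closure of {X4} across the fragments never reaches {X1, X3}.
X2 → X1, X6 is preserved.
X3 → X4 is preserved.
X2, X5 → X7 is preserved.
X2, X6 → X5 is preserved.
X1, X2 → X7 is preserved.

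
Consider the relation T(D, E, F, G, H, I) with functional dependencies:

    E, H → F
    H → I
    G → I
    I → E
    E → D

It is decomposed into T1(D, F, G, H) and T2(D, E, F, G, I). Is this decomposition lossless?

Common attributes: T1 ∩ T2 = {D, F, G}.
Closure of {D, F, G}: G → I applies, adding I; I → E applies, adding E. So (D, F, G)⁺ = {D, E, F, G, I}.
This closure contains every attribute of T2, so T1 ∩ T2 → T2. The join is lossless.

Yes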